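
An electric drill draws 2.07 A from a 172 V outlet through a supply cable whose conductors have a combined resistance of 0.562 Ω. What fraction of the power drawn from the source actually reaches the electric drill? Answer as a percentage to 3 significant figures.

99.3 %

The supply cable carries the full 2.07 A.
P_line = I² R_line = (2.070)² × 0.562 = 2.408 W
P_source = V I = 172 × 2.070 = 356.0 W; P_load = 353.6 W
η = P_load / P_source = 353.6 / 356.0 = 0.9932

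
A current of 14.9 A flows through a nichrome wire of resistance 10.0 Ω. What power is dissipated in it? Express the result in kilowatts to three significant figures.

2.22 kW

Current and resistance are given, so P = I²R is the direct form.
P = (14.90 A)² × 10.0 Ω = 2220 W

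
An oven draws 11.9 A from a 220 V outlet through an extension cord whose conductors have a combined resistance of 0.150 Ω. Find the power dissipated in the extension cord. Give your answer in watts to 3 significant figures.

21.2 W

Line loss is just I²R for the cable — we know both I and R_line directly.
The extension cord carries the full 11.9 A.
P_line = I² R_line = (11.90)² × 0.150 = 21.24 W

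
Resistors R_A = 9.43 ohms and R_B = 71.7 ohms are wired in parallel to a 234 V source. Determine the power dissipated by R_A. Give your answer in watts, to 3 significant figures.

Every branch has 234 V across it, so for R_A the power is simply V²/R.
P_R_A = V² / R_A = (234)² / 9.43 Ω = 5807 W

5810 W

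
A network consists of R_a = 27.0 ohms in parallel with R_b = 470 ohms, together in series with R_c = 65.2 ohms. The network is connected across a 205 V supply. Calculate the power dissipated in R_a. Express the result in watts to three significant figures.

123 W

First find R_p for the parallel pair, then treat R_p + R_c as a series loop.
R_p = (27.0×470)/(27.0+470) = 25.53 Ω
R_total = R_p + 65.2 = 25.53 + 65.2 = 90.73 Ω
I = V / R_total = 205 / 90.73 = 2.259 A
Voltage across the parallel pair: V_p = I × R_p = 2.259 × 25.53 = 57.69 V
R_a has V_p across it, so P = V_p²/R_a.
P_R_a = (57.69)² / 27.0 = 123.3 W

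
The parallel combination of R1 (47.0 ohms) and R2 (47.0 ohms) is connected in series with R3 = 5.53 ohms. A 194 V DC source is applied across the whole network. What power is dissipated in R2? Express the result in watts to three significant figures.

525 W

Combine R1 and R2 into their parallel equivalent first, reducing the network to two series resistors.
R_p = (47.0×47.0)/(47.0+47.0) = 23.50 Ω
R_total = R_p + 5.53 = 23.50 + 5.53 = 29.03 Ω
I = V / R_total = 194 / 29.03 = 6.683 A
Voltage across the parallel pair: V_p = I × R_p = 6.683 × 23.50 = 157.0 V
Use P = V²/R for R2 with V = V_p.
P_R2 = (157.0)² / 47.0 = 524.7 W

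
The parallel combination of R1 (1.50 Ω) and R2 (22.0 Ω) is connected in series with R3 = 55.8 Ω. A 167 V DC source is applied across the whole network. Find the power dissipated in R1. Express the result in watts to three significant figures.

11.2 W

Reduce the parallel combination to a single R_p; the circuit then becomes R_p in series with the remaining resistor.
R_p = (1.50×22.0)/(1.50+22.0) = 1.404 Ω
R_total = R_p + 55.8 = 1.404 + 55.8 = 57.20 Ω
I = V / R_total = 167 / 57.20 = 2.919 A
Voltage across the parallel pair: V_p = I × R_p = 2.919 × 1.404 = 4.100 V
R1 has V_p across it, so P = V_p²/R1.
P_R1 = (4.100)² / 1.50 = 11.20 W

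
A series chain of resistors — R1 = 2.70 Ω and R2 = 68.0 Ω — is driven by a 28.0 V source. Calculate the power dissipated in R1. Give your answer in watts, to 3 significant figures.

Every series element carries the same I. Get I from the total resistance, then P = I² × R1.
R_total = 2.70 + 68.0 = 70.70 Ω
I = V / R_total = 28.0 / 70.70 = 0.3960 A
P_R1 = I² × R1 = (0.3960)² × 2.70 = 0.4235 W

0.423 W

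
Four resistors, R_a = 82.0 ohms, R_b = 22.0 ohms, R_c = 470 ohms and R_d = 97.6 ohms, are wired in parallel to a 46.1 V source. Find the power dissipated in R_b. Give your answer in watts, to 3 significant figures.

96.6 W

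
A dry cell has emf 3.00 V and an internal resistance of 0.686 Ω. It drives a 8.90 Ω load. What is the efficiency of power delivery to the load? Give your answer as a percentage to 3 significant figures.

92.8 %

Efficiency is P_load / P_total. With a series r and R sharing the same I, P = I²R for each, so η = R/(R+r).
η = R / (R + r) = 8.90 / (8.90 + 0.686) = 0.9284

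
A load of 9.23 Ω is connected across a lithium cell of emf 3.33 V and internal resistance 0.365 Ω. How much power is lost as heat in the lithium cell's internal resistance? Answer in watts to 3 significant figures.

r is in series with the load, so it carries the full circuit current — the loss in it is I²r.
I = ε / (r + R) = 3.33 / (0.365 + 9.23) = 0.3471 A
P_int = I² r = (0.3471)² × 0.365 = 0.04396 W

0.0440 W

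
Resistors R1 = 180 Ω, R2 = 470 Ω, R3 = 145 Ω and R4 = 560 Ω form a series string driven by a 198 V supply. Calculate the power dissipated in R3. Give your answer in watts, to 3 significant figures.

Series elements share the same current, so find I first, then use P = I²R.
R_total = 180 + 470 + 145 + 560 = 1355 Ω
I = V / R_total = 198 / 1355 = 0.1461 A
P_R3 = I² × R3 = (0.1461)² × 145 = 3.096 W

3.10 W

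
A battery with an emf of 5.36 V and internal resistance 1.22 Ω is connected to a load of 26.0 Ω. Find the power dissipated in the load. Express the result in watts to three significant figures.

1.01 W

Find the circuit current first, then P = I²R for the load (series elements share I).
I = ε / (r + R) = 5.36 / (1.22 + 26.0) = 0.1969 A
P_load = I² R = (0.1969)² × 26.0 = 1.008 W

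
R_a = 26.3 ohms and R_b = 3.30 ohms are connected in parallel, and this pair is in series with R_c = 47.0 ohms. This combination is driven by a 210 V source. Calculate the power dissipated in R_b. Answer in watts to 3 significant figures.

46.1 W

Combine R_a and R_b into their parallel equivalent first, reducing the network to two series resistors.
R_p = (26.3×3.30)/(26.3+3.30) = 2.932 Ω
R_total = R_p + 47.0 = 2.932 + 47.0 = 49.93 Ω
I = V / R_total = 210 / 49.93 = 4.206 A
Voltage across the parallel pair: V_p = I × R_p = 4.206 × 2.932 = 12.33 V
Use P = V²/R for R_b with V = V_p.
P_R_b = (12.33)² / 3.30 = 46.08 W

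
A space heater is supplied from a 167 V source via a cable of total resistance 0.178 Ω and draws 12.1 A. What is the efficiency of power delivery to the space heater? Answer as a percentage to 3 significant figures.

The cable carries the full 12.1 A.
P_line = I² R_line = (12.10)² × 0.178 = 26.06 W
P_source = V I = 167 × 12.10 = 2021 W; P_load = 1995 W
η = P_load / P_source = 1995 / 2021 = 0.9871

98.7 %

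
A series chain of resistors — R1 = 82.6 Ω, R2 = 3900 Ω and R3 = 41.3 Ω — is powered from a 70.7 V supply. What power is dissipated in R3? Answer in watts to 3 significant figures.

Series elements share the same current, so find I first, then use P = I²R.
R_total = 82.6 + 3900 + 41.3 = 4024 Ω
I = V / R_total = 70.7 / 4024 = 0.01757 A
P_R3 = I² × R3 = (0.01757)² × 41.3 = 0.01275 W

0.0127 W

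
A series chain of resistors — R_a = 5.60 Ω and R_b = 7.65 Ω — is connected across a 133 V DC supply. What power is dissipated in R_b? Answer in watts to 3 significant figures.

771 W

The current is common to all series resistors; compute it, then apply P = I²R for the target.
R_total = 5.60 + 7.65 = 13.25 Ω
I = V / R_total = 133 / 13.25 = 10.04 A
P_R_b = I² × R_b = (10.04)² × 7.65 = 770.8 W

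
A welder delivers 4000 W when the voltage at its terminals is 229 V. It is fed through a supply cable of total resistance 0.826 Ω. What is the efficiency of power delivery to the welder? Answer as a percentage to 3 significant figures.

I = P / V = 4000 / 229 = 17.47 A through the supply cable.
P_line = I² R_line = (17.47)² × 0.826 = 252.0 W
P_source = P_load + P_line = 4000 + 252.0 = 4252 W
η = P_load / P_source = 4000 / 4252 = 0.9407

94.1 %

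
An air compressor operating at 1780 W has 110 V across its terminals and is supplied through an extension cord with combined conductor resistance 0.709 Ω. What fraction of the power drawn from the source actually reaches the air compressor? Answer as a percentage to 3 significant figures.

90.6 %

I = P / V = 1780 / 110 = 16.18 A through the extension cord.
P_line = I² R_line = (16.18)² × 0.709 = 185.7 W
P_source = P_load + P_line = 1780 + 185.7 = 1966 W
η = P_load / P_source = 1780 / 1966 = 0.9056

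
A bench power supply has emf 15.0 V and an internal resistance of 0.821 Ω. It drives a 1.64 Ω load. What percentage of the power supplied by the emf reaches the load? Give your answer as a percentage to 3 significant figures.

The source delivers εI, of which I²R reaches the load and I²r is lost; since I is common, η = R/(R+r).
η = R / (R + r) = 1.64 / (1.64 + 0.821) = 0.6664

66.6 %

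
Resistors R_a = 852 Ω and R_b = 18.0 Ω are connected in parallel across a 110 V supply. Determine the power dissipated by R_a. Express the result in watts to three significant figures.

14.2 W

The supply voltage appears across each parallel branch — just use P = V²/R_a.
P_R_a = V² / R_a = (110)² / 852 Ω = 14.20 W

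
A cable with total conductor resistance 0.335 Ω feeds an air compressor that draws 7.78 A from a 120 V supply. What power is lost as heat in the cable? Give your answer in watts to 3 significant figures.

20.3 W

The cable is a series resistance carrying the load current; its dissipation is I²R_line.
The cable carries the full 7.78 A.
P_line = I² R_line = (7.780)² × 0.335 = 20.28 W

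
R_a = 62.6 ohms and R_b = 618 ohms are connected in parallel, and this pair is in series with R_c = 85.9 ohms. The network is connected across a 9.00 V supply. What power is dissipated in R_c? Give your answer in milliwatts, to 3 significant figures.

First find R_p for the parallel pair, then treat R_p + R_c as a series loop.
R_p = (62.6×618)/(62.6+618) = 56.84 Ω
R_total = R_p + 85.9 = 56.84 + 85.9 = 142.7 Ω
I = V / R_total = 9.00 / 142.7 = 0.06305 A
R_c carries the full series current, so P = I²R.
P_R_c = (0.06305)² × 85.9 = 0.3415 W

341 mW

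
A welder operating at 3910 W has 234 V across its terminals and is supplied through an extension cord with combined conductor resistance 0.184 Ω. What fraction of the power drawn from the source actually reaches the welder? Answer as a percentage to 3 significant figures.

98.7 %

I = P / V = 3910 / 234 = 16.71 A through the extension cord.
P_line = I² R_line = (16.71)² × 0.184 = 51.37 W
P_source = P_load + P_line = 3910 + 51.37 = 3961 W
η = P_load / P_source = 3910 / 3961 = 0.9870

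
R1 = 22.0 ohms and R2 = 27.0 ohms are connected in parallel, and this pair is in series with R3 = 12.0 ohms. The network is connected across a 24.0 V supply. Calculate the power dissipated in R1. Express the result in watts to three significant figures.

Reduce the parallel combination to a single R_p; the circuit then becomes R_p in series with the remaining resistor.
R_p = (22.0×27.0)/(22.0+27.0) = 12.12 Ω
R_total = R_p + 12.0 = 12.12 + 12.0 = 24.12 Ω
I = V / R_total = 24.0 / 24.12 = 0.9949 A
Voltage across the parallel pair: V_p = I × R_p = 0.9949 × 12.12 = 12.06 V
R1 has V_p across it, so P = V_p²/R1.
P_R1 = (12.06)² / 22.0 = 6.612 W

6.61 W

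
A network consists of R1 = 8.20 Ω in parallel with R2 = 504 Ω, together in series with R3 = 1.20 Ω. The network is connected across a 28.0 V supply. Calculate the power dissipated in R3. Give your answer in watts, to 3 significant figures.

11.0 W

Combine R1 and R2 into their parallel equivalent first, reducing the network to two series resistors.
R_p = (8.20×504)/(8.20+504) = 8.069 Ω
R_total = R_p + 1.20 = 8.069 + 1.20 = 9.269 Ω
I = V / R_total = 28.0 / 9.269 = 3.021 A
R3 is the series element, so its power is I²R.
P_R3 = (3.021)² × 1.20 = 10.95 W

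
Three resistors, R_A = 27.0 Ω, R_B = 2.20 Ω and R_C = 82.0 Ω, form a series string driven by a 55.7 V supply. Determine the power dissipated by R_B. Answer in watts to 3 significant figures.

0.552 W

In a series string the same current flows through every resistor — find that current, then P = I²R for the one we want.
R_total = 27.0 + 2.20 + 82.0 = 111.2 Ω
I = V / R_total = 55.7 / 111.2 = 0.5009 A
P_R_B = I² × R_B = (0.5009)² × 2.20 = 0.5520 W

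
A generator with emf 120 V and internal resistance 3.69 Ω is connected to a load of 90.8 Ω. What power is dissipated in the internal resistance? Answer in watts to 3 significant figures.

Internal loss is I²r, with I set by the total series resistance r+R.
I = ε / (r + R) = 120 / (3.69 + 90.8) = 1.270 A
P_int = I² r = (1.270)² × 3.69 = 5.951 W

5.95 W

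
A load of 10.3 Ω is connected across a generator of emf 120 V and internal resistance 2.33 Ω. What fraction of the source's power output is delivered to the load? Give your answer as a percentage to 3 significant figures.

The source delivers εI, of which I²R reaches the load and I²r is lost; since I is common, η = R/(R+r).
η = R / (R + r) = 10.3 / (10.3 + 2.33) = 0.8155

81.6 %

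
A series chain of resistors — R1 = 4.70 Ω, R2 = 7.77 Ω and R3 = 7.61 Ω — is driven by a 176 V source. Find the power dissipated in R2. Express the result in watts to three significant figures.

Since the resistors are in series they all carry the loop current I = V/R_total; the power in any one is I²R.
R_total = 4.70 + 7.77 + 7.61 = 20.08 Ω
I = V / R_total = 176 / 20.08 = 8.765 A
P_R2 = I² × R2 = (8.765)² × 7.77 = 596.9 W

597 W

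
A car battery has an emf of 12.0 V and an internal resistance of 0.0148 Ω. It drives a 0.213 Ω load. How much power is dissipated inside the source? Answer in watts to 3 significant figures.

41.1 W

Internal loss is I²r, with I set by the total series resistance r+R.
I = ε / (r + R) = 12.0 / (0.0148 + 0.213) = 52.68 A
P_int = I² r = (52.68)² × 0.0148 = 41.07 W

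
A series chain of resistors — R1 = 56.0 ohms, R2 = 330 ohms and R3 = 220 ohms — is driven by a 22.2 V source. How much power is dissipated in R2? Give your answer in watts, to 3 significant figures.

Since the resistors are in series they all carry the loop current I = V/R_total; the power in any one is I²R.
R_total = 56.0 + 330 + 220 = 606.0 Ω
I = V / R_total = 22.2 / 606.0 = 0.03663 A
P_R2 = I² × R2 = (0.03663)² × 330 = 0.4429 W

0.443 W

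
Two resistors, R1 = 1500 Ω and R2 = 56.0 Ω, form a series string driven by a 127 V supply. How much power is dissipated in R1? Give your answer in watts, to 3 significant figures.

Series elements share the same current, so find I first, then use P = I²R.
R_total = 1500 + 56.0 = 1556 Ω
I = V / R_total = 127 / 1556 = 0.08162 A
P_R1 = I² × R1 = (0.08162)² × 1500 = 9.993 W

9.99 W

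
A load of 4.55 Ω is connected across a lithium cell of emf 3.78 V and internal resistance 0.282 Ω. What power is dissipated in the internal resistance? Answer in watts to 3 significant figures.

0.173 W

The source's internal resistance is just another series element carrying I; its dissipation is I²r.
I = ε / (r + R) = 3.78 / (0.282 + 4.55) = 0.7823 A
P_int = I² r = (0.7823)² × 0.282 = 0.1726 W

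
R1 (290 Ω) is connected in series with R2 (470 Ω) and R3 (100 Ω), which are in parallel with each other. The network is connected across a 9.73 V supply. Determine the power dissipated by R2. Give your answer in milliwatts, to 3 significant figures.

Collapse R2‖R3 to a single equivalent, reducing the network to two series elements.
R_p = (470×100)/(470+100) = 82.46 Ω
R_total = 290 + 82.46 = 372.5 Ω
I = V / R_total = 9.73 / 372.5 = 0.02612 A
Voltage across the parallel pair: V_p = I × R_p = 0.02612 × 82.46 = 2.154 V
R2 sees V_p directly, so P = V_p² / R2.
P_R2 = (2.154)² / 470 = 0.009872 W

9.87 mW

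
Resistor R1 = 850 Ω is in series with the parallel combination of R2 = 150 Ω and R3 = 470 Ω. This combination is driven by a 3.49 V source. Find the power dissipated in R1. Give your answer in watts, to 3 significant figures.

0.0111 W

First combine the parallel branches into one equivalent R_p, then R1 + R_p is a series pair.
R_p = (150×470)/(150+470) = 113.7 Ω
R_total = 850 + 113.7 = 963.7 Ω
I = V / R_total = 3.49 / 963.7 = 0.003621 A
R1 is in the main series path, so its power is I²R1.
P_R1 = (0.003621)² × 850 = 0.01115 W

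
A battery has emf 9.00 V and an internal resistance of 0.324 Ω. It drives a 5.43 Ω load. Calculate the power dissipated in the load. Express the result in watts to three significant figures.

13.3 W

Load and internal resistance form a series loop — compute the loop current, then the load power via I²R.
I = ε / (r + R) = 9.00 / (0.324 + 5.43) = 1.564 A
P_load = I² R = (1.564)² × 5.43 = 13.28 W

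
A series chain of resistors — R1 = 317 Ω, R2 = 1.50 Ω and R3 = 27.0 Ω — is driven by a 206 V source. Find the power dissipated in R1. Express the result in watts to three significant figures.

113 W

In a series string the same current flows through every resistor — find that current, then P = I²R for the one we want.
R_total = 317 + 1.50 + 27.0 = 345.5 Ω
I = V / R_total = 206 / 345.5 = 0.5962 A
P_R1 = I² × R1 = (0.5962)² × 317 = 112.7 W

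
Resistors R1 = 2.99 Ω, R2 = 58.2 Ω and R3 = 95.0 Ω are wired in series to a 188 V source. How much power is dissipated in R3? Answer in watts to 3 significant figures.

138 W

Since the resistors are in series they all carry the loop current I = V/R_total; the power in any one is I²R.
R_total = 2.99 + 58.2 + 95.0 = 156.2 Ω
I = V / R_total = 188 / 156.2 = 1.204 A
P_R3 = I² × R3 = (1.204)² × 95.0 = 137.6 W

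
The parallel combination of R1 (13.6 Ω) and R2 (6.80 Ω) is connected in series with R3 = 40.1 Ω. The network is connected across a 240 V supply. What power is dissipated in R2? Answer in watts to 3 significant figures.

87.4 W

Collapse the R1‖R2 pair into one equivalent R_p; then R_p and R3 form a series string.
R_p = (13.6×6.80)/(13.6+6.80) = 4.533 Ω
R_total = R_p + 40.1 = 4.533 + 40.1 = 44.63 Ω
I = V / R_total = 240 / 44.63 = 5.377 A
Voltage across the parallel pair: V_p = I × R_p = 5.377 × 4.533 = 24.38 V
Use P = V²/R for R2 with V = V_p.
P_R2 = (24.38)² / 6.80 = 87.38 W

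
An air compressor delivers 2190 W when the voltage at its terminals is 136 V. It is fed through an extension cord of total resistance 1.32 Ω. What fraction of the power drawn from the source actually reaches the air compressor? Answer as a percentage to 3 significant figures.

86.5 %

I = P / V = 2190 / 136 = 16.10 A through the extension cord.
P_line = I² R_line = (16.10)² × 1.32 = 342.3 W
P_source = P_load + P_line = 2190 + 342.3 = 2532 W
η = P_load / P_source = 2190 / 2532 = 0.8648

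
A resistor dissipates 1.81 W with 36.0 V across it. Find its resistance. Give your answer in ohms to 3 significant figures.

716 Ω

Rearranging the power relation for the two known quantities gives R = V² / P.
R = (36.0)² / 1.81 = 716.0 Ω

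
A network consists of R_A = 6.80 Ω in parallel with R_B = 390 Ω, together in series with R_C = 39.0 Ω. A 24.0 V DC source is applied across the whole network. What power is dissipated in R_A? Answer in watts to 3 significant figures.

Reduce the parallel combination to a single R_p; the circuit then becomes R_p in series with the remaining resistor.
R_p = (6.80×390)/(6.80+390) = 6.683 Ω
R_total = R_p + 39.0 = 6.683 + 39.0 = 45.68 Ω
I = V / R_total = 24.0 / 45.68 = 0.5254 A
Voltage across the parallel pair: V_p = I × R_p = 0.5254 × 6.683 = 3.511 V
Use P = V²/R for R_A with V = V_p.
P_R_A = (3.511)² / 6.80 = 1.813 W

1.81 W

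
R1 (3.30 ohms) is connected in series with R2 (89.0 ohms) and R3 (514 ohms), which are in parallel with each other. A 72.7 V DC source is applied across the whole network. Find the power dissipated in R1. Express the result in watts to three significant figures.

2.78 W

Reduce the parallel pair to R_p first; the network is then a simple series string.
R_p = (89.0×514)/(89.0+514) = 75.86 Ω
R_total = 3.30 + 75.86 = 79.16 Ω
I = V / R_total = 72.7 / 79.16 = 0.9183 A
R1 is in the main series path, so its power is I²R1.
P_R1 = (0.9183)² × 3.30 = 2.783 W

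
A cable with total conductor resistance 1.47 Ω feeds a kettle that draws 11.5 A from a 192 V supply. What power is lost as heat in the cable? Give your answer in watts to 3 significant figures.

194 W

Line loss is just I²R for the cable — we know both I and R_line directly.
The cable carries the full 11.5 A.
P_line = I² R_line = (11.50)² × 1.47 = 194.4 W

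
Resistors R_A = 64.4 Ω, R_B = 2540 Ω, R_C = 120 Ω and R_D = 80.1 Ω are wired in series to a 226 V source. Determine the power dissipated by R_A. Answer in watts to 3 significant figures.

0.418 W

The current is common to all series resistors; compute it, then apply P = I²R for the target.
R_total = 64.4 + 2540 + 120 + 80.1 = 2804 Ω
I = V / R_total = 226 / 2804 = 0.08058 A
P_R_A = I² × R_A = (0.08058)² × 64.4 = 0.4182 W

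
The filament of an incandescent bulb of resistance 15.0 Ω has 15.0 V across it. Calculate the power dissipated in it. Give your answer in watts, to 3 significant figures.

15.0 W

V and R are stated; P = V²/R avoids computing the current.
P = (15.0 V)² / 15.0 Ω = 15.00 W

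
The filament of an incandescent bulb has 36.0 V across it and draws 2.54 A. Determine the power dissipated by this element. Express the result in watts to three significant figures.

91.4 W

V and I are known directly — P = V I, no intermediate step needed.
P = 36.0 V × 2.540 A = 91.44 W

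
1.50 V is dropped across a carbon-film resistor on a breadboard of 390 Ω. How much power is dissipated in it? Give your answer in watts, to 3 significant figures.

V and R are stated; P = V²/R avoids computing the current.
P = (1.50 V)² / 390 Ω = 0.005769 W

0.00577 W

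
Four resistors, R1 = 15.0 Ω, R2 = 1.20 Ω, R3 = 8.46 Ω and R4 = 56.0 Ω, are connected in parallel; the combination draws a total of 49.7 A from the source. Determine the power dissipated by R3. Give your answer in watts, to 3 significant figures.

272 W

The branches share the same voltage, but only the total current is given — find V from the equivalent resistance first.
1/R_eq = 1/15.0 + 1/1.20 + 1/8.46 + 1/56.0 ⇒ R_eq = 0.9652 Ω
V = I_total × R_eq = 49.70 × 0.9652 = 47.97 V
P_R3 = V² / R3 = (47.97)² / 8.46 = 272.0 W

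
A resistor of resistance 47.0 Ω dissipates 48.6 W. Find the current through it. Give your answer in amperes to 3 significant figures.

1.02 A

From P = V I = I²R = V²/R, with the two given quantities we get I = √(P / R).
I = √(48.6 / 47.0) = 1.017 A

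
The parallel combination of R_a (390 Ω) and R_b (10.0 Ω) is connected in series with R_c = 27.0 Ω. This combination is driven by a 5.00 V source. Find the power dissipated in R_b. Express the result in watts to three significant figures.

First find R_p for the parallel pair, then treat R_p + R_c as a series loop.
R_p = (390×10.0)/(390+10.0) = 9.750 Ω
R_total = R_p + 27.0 = 9.750 + 27.0 = 36.75 Ω
I = V / R_total = 5.00 / 36.75 = 0.1361 A
Voltage across the parallel pair: V_p = I × R_p = 0.1361 × 9.750 = 1.327 V
Use P = V²/R for R_b with V = V_p.
P_R_b = (1.327)² / 10.0 = 0.1760 W

0.176 W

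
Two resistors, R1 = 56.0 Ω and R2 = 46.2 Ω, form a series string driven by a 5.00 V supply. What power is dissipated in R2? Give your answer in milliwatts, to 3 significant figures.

Every series element carries the same I. Get I from the total resistance, then P = I² × R2.
R_total = 56.0 + 46.2 = 102.2 Ω
I = V / R_total = 5.00 / 102.2 = 0.04892 A
P_R2 = I² × R2 = (0.04892)² × 46.2 = 0.1106 W

111 mW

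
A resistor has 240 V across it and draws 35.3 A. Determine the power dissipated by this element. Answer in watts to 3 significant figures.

8470 W

Both the voltage across and the current through the element are known, so P = V I applies directly.
P = 240 V × 35.30 A = 8472 W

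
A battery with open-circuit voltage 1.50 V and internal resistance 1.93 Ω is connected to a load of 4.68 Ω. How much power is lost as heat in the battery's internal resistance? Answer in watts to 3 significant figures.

Internal loss is I²r, with I set by the total series resistance r+R.
I = ε / (r + R) = 1.50 / (1.93 + 4.68) = 0.2269 A
P_int = I² r = (0.2269)² × 1.93 = 0.09939 W

0.0994 W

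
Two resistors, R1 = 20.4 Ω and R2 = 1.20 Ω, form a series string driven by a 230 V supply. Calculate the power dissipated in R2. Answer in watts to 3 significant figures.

Every series element carries the same I. Get I from the total resistance, then P = I² × R2.
R_total = 20.4 + 1.20 = 21.60 Ω
I = V / R_total = 230 / 21.60 = 10.65 A
P_R2 = I² × R2 = (10.65)² × 1.20 = 136.1 W

136 W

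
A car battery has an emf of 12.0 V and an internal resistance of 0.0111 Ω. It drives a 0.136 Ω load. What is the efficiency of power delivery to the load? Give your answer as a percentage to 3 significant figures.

92.5 %

Both r and R carry the same current, so the power split is just the resistance split: η = R/(R+r).
η = R / (R + r) = 0.136 / (0.136 + 0.0111) = 0.9245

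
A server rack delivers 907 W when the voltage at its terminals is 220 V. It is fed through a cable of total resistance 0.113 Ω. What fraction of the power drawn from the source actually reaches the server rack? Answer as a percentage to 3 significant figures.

I = P / V = 907 / 220 = 4.123 A through the cable.
P_line = I² R_line = (4.123)² × 0.113 = 1.921 W
P_source = P_load + P_line = 907.0 + 1.921 = 908.9 W
η = P_load / P_source = 907.0 / 908.9 = 0.9979

99.8 %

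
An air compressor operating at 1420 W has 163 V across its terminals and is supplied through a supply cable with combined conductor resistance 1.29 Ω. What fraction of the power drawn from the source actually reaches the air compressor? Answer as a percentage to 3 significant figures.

I = P / V = 1420 / 163 = 8.712 A through the supply cable.
P_line = I² R_line = (8.712)² × 1.29 = 97.90 W
P_source = P_load + P_line = 1420 + 97.90 = 1518 W
η = P_load / P_source = 1420 / 1518 = 0.9355

93.6 %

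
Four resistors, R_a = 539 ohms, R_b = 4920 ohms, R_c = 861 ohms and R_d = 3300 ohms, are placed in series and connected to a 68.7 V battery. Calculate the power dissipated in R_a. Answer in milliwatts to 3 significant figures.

Since the resistors are in series they all carry the loop current I = V/R_total; the power in any one is I²R.
R_total = 539 + 4920 + 861 + 3300 = 9620 Ω
I = V / R_total = 68.7 / 9620 = 0.007141 A
P_R_a = I² × R_a = (0.007141)² × 539 = 0.02749 W

27.5 mW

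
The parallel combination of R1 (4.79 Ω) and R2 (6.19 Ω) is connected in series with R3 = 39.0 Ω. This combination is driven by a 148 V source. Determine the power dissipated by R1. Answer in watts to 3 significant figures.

First find R_p for the parallel pair, then treat R_p + R3 as a series loop.
R_p = (4.79×6.19)/(4.79+6.19) = 2.700 Ω
R_total = R_p + 39.0 = 2.700 + 39.0 = 41.70 Ω
I = V / R_total = 148 / 41.70 = 3.549 A
Voltage across the parallel pair: V_p = I × R_p = 3.549 × 2.700 = 9.584 V
R1 sits across V_p; its power is V_p²/R.
P_R1 = (9.584)² / 4.79 = 19.18 W

19.2 W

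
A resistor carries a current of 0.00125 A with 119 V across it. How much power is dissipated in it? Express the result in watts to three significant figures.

With V and I both given, power follows immediately from P = V I.
P = 119 V × 0.001250 A = 0.1487 W

0.149 W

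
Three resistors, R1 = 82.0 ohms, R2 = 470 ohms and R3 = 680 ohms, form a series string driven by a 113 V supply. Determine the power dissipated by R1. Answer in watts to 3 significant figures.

The current is common to all series resistors; compute it, then apply P = I²R for the target.
R_total = 82.0 + 470 + 680 = 1232 Ω
I = V / R_total = 113 / 1232 = 0.09172 A
P_R1 = I² × R1 = (0.09172)² × 82.0 = 0.6898 W

0.690 W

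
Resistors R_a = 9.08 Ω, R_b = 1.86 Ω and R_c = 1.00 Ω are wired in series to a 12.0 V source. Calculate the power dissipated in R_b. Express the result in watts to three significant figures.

In a series string the same current flows through every resistor — find that current, then P = I²R for the one we want.
R_total = 9.08 + 1.86 + 1.00 = 11.94 Ω
I = V / R_total = 12.0 / 11.94 = 1.005 A
P_R_b = I² × R_b = (1.005)² × 1.86 = 1.879 W

1.88 W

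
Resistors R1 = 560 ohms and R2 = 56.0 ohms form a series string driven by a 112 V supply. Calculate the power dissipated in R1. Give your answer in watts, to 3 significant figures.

In a series string the same current flows through every resistor — find that current, then P = I²R for the one we want.
R_total = 560 + 56.0 = 616.0 Ω
I = V / R_total = 112 / 616.0 = 0.1818 A
P_R1 = I² × R1 = (0.1818)² × 560 = 18.51 W

18.5 W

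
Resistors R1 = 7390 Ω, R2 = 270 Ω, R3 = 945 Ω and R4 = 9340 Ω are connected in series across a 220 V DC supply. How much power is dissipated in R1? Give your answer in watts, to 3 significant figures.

1.11 W

Every series element carries the same I. Get I from the total resistance, then P = I² × R1.
R_total = 7390 + 270 + 945 + 9340 = 17940 Ω
I = V / R_total = 220 / 17940 = 0.01226 A
P_R1 = I² × R1 = (0.01226)² × 7390 = 1.111 W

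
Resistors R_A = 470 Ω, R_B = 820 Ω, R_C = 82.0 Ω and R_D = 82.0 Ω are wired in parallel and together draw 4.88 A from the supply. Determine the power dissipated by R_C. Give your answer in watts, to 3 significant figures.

377 W

Only the total current is stated, so first find the parallel equivalent to get the voltage across the combination.
1/R_eq = 1/470 + 1/820 + 1/82.0 + 1/82.0 ⇒ R_eq = 36.05 Ω
V = I_total × R_eq = 4.880 × 36.05 = 175.9 V
P_R_C = V² / R_C = (175.9)² / 82.0 = 377.5 W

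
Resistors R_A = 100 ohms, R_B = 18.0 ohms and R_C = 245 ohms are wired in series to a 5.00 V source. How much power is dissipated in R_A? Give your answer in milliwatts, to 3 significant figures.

19.0 mW

Since the resistors are in series they all carry the loop current I = V/R_total; the power in any one is I²R.
R_total = 100 + 18.0 + 245 = 363.0 Ω
I = V / R_total = 5.00 / 363.0 = 0.01377 A
P_R_A = I² × R_A = (0.01377)² × 100 = 0.01897 W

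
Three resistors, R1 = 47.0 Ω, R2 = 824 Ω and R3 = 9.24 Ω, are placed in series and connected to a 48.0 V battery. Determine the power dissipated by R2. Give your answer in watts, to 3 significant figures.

2.45 W

Series elements share the same current, so find I first, then use P = I²R.
R_total = 47.0 + 824 + 9.24 = 880.2 Ω
I = V / R_total = 48.0 / 880.2 = 0.05453 A
P_R2 = I² × R2 = (0.05453)² × 824 = 2.450 W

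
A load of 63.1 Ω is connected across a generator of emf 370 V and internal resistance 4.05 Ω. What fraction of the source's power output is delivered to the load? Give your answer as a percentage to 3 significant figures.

The source delivers εI, of which I²R reaches the load and I²r is lost; since I is common, η = R/(R+r).
η = R / (R + r) = 63.1 / (63.1 + 4.05) = 0.9397

94.0 %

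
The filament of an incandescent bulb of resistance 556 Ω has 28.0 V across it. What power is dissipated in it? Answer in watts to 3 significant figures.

1.41 W

We know the drop across the element and its resistance — P = V²/R, one step.
P = (28.0 V)² / 556 Ω = 1.410 W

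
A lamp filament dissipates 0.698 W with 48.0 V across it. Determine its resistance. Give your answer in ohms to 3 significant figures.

3300 Ω

From P = V I = I²R = V²/R, with the two given quantities we get R = V² / P.
R = (48.0)² / 0.698 = 3301 Ω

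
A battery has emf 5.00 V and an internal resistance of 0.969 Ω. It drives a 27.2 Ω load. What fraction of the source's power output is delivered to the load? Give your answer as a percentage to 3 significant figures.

96.6 %

Efficiency is P_load / P_total. With a series r and R sharing the same I, P = I²R for each, so η = R/(R+r).
η = R / (R + r) = 27.2 / (27.2 + 0.969) = 0.9656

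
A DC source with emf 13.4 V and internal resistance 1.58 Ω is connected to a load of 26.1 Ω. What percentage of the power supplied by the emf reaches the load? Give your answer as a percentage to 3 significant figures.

Both r and R carry the same current, so the power split is just the resistance split: η = R/(R+r).
η = R / (R + r) = 26.1 / (26.1 + 1.58) = 0.9429

94.3 %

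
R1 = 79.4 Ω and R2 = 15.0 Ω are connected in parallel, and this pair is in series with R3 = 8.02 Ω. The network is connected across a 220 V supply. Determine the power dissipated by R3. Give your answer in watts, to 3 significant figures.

911 W

Combine R1 and R2 into their parallel equivalent first, reducing the network to two series resistors.
R_p = (79.4×15.0)/(79.4+15.0) = 12.62 Ω
R_total = R_p + 8.02 = 12.62 + 8.02 = 20.64 Ω
I = V / R_total = 220 / 20.64 = 10.66 A
R3 is the series element, so its power is I²R.
P_R3 = (10.66)² × 8.02 = 911.5 W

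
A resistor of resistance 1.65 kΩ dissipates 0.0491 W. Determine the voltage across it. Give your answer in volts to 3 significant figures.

From P = V I = I²R = V²/R, with the two given quantities we get V = √(P R).
V = √(0.0491 × 1650) = 9.001 V

9.00 V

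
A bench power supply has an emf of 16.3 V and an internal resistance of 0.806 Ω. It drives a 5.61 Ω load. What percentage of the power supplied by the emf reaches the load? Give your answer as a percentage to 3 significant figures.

The source delivers εI, of which I²R reaches the load and I²r is lost; since I is common, η = R/(R+r).
η = R / (R + r) = 5.61 / (5.61 + 0.806) = 0.8744

87.4 %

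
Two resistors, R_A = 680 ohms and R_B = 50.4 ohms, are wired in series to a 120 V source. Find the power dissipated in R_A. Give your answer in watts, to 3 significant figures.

18.4 W

Series elements share the same current, so find I first, then use P = I²R.
R_total = 680 + 50.4 = 730.4 Ω
I = V / R_total = 120 / 730.4 = 0.1643 A
P_R_A = I² × R_A = (0.1643)² × 680 = 18.35 W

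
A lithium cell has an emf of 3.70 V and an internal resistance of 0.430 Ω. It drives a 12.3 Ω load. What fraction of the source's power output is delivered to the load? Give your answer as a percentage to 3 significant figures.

The source delivers εI, of which I²R reaches the load and I²r is lost; since I is common, η = R/(R+r).
η = R / (R + r) = 12.3 / (12.3 + 0.430) = 0.9662

96.6 %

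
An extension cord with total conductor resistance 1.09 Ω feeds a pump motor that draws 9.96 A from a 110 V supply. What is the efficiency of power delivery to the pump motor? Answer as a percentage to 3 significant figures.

90.1 %

The extension cord carries the full 9.96 A.
P_line = I² R_line = (9.960)² × 1.09 = 108.1 W
P_source = V I = 110 × 9.960 = 1096 W; P_load = 987.5 W
η = P_load / P_source = 987.5 / 1096 = 0.9013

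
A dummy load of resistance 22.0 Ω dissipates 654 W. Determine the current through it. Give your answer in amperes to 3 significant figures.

Inverting the appropriate power form: I = √(P / R).
I = √(654 / 22.0) = 5.452 A

5.45 A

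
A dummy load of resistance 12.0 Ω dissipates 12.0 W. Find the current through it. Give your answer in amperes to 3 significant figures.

1.00 A

Rearranging the power relation for the two known quantities gives I = √(P / R).
I = √(12.0 / 12.0) = 1.000 A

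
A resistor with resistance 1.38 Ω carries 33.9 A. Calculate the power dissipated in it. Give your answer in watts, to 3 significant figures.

With I and R stated, P = I²R applies in one step.
P = (33.90 A)² × 1.38 Ω = 1586 W

1590 W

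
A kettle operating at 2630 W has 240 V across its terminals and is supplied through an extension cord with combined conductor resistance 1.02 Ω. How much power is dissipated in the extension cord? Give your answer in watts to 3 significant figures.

Only the current and the line resistance are needed for the I²R loss.
I = P / V = 2630 / 240 = 10.96 A through the extension cord.
P_line = I² R_line = (10.96)² × 1.02 = 122.5 W

122 W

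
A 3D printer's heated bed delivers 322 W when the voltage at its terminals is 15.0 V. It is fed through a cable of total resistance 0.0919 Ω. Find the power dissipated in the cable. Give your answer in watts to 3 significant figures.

The cable is a series resistance carrying the load current; its dissipation is I²R_line.
I = P / V = 322 / 15.0 = 21.47 A through the cable.
P_line = I² R_line = (21.47)² × 0.0919 = 42.35 W

42.3 W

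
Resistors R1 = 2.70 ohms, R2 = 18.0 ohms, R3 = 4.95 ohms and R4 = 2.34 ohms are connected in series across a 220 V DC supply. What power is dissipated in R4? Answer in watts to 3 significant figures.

145 W

Since the resistors are in series they all carry the loop current I = V/R_total; the power in any one is I²R.
R_total = 2.70 + 18.0 + 4.95 + 2.34 = 27.99 Ω
I = V / R_total = 220 / 27.99 = 7.860 A
P_R4 = I² × R4 = (7.860)² × 2.34 = 144.6 W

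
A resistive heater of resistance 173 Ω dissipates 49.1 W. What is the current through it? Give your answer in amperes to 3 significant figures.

The two known quantities fix the third via I = √(P / R).
I = √(49.1 / 173) = 0.5327 A

0.533 A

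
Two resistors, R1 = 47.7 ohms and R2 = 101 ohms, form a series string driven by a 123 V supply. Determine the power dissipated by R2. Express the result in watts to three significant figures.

The current is common to all series resistors; compute it, then apply P = I²R for the target.
R_total = 47.7 + 101 = 148.7 Ω
I = V / R_total = 123 / 148.7 = 0.8272 A
P_R2 = I² × R2 = (0.8272)² × 101 = 69.11 W

69.1 W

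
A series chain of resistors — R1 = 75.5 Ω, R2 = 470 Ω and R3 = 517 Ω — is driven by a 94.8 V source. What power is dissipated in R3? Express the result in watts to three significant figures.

The current is common to all series resistors; compute it, then apply P = I²R for the target.
R_total = 75.5 + 470 + 517 = 1062 Ω
I = V / R_total = 94.8 / 1062 = 0.08922 A
P_R3 = I² × R3 = (0.08922)² × 517 = 4.116 W

4.12 W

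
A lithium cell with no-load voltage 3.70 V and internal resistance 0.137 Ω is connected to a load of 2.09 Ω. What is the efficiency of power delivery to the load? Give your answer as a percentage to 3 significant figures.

93.8 %

η = P_load/(P_load+P_int) = I²R/(I²R+I²r) = R/(R+r) — the I² cancels for series elements.
η = R / (R + r) = 2.09 / (2.09 + 0.137) = 0.9385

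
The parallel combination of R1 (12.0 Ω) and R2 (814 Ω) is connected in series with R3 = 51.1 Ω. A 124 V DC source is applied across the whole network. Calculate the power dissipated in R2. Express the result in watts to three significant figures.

0.667 W

Reduce the parallel combination to a single R_p; the circuit then becomes R_p in series with the remaining resistor.
R_p = (12.0×814)/(12.0+814) = 11.83 Ω
R_total = R_p + 51.1 = 11.83 + 51.1 = 62.93 Ω
I = V / R_total = 124 / 62.93 = 1.971 A
Voltage across the parallel pair: V_p = I × R_p = 1.971 × 11.83 = 23.30 V
R2 has V_p across it, so P = V_p²/R2.
P_R2 = (23.30)² / 814 = 0.6671 W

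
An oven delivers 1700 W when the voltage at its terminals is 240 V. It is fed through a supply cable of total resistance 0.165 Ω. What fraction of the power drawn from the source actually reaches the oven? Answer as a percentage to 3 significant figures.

99.5 %

I = P / V = 1700 / 240 = 7.083 A through the supply cable.
P_line = I² R_line = (7.083)² × 0.165 = 8.279 W
P_source = P_load + P_line = 1700 + 8.279 = 1708 W
η = P_load / P_source = 1700 / 1708 = 0.9952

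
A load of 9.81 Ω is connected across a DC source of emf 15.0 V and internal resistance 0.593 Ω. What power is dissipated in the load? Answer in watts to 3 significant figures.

20.4 W

Find the circuit current first, then P = I²R for the load (series elements share I).
I = ε / (r + R) = 15.0 / (0.593 + 9.81) = 1.442 A
P_load = I² R = (1.442)² × 9.81 = 20.40 W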